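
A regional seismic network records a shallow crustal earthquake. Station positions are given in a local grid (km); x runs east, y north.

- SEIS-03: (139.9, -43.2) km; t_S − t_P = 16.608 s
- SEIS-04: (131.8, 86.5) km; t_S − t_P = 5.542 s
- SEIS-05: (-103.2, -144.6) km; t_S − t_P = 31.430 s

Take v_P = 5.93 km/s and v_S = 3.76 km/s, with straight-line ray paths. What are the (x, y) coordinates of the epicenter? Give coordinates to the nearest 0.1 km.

(84.5, 118.2)

Distance from S−P lag: d = Δt · v_P v_S / (v_P − v_S) = Δt · (5.93·3.76)/(5.93−3.76) ≈ 10.2750·Δt.
So d_SEIS-03 = 170.65, d_SEIS-04 = 56.94, d_SEIS-05 = 322.94 km.
Circle about each station: (x − 139.9)² + (y + 43.2)² = 170.65²; (x − 131.8)² + (y − 86.5)² = 56.94²; (x + 103.2)² + (y + 144.6)² = 322.94².
Subtracting pairs of circle equations eliminates x²+y² and gives linear equations (the radical axes):
-16.2 x + 259.4 y = 29294.50
-486.2 x − 202.8 y = -65047.67
Solving the 2×2 system: x ≈ 84.5, y ≈ 118.2 km.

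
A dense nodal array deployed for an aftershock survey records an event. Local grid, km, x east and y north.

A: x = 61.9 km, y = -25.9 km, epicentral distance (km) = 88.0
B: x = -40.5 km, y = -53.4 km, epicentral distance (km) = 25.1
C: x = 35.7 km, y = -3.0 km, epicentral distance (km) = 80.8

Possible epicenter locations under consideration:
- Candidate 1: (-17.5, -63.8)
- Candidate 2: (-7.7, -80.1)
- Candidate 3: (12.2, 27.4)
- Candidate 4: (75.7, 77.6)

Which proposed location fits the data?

For each candidate, compare |candidate − station| to the reported distance:
Candidate 1: residuals A 0.0, B 0.1, C 0.0 → max 0.1 km
Candidate 2: residuals A 0.2, B 17.2, C 7.7 → max 17.2 km
Candidate 3: residuals A 15.1, B 71.4, C 42.4 → max 71.4 km
Candidate 4: residuals A 16.4, B 150.0, C 9.2 → max 150.0 km
Only Candidate 1 has all residuals ≈ 0.

Candidate 1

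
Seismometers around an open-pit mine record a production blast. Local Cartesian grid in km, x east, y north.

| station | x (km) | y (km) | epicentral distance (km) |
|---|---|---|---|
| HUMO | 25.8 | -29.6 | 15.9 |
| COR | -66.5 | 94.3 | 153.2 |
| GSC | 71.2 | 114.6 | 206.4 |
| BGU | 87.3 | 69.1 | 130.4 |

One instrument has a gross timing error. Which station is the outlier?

Solve using three stations at a time. Using HUMO, COR, BGU (subtract circle equations pairwise → linear system) gives (x, y) ≈ (11.9, -37.3).
Distances from that point to each station vs reported:
  HUMO: calculated 15.9 vs reported 15.9 → residual 0.0 km
  COR: calculated 153.2 vs reported 153.2 → residual 0.0 km
  GSC: calculated 163.1 vs reported 206.4 → residual 43.3 km
  BGU: calculated 130.4 vs reported 130.4 → residual 0.0 km
HUMO, COR, BGU are mutually consistent (residuals ≈ 0); GSC is off by 43.3 km.

GSC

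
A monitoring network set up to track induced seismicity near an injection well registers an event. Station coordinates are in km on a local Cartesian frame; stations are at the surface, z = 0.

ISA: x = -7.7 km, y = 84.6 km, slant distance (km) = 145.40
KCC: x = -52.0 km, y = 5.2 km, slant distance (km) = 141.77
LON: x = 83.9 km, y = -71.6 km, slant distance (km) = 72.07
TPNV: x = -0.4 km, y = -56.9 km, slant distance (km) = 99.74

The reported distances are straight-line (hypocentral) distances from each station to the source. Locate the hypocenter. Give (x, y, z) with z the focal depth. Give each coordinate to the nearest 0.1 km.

Each station gives a sphere (x−x_i)² + (y−y_i)² + z² = d_i² (stations at z=0).
Subtracting the ISA sphere from KCC and LON: z² cancels, leaving linear equations in x and y:
-88.6 x − 158.8 y = -3442.98
183.2 x − 312.4 y = 20896.40
Solving: x ≈ 77.398, y ≈ -21.502 km (keep extra digits for the depth step; rounded: 77.4, -21.5).
Then from the ISA sphere: z² = 145.40² − (x + 7.7)² − (y − 84.6)² with x = 77.398, y = -21.502, so z ≈ 51.399 ≈ 51.4 km.

(77.4, -21.5, 51.4)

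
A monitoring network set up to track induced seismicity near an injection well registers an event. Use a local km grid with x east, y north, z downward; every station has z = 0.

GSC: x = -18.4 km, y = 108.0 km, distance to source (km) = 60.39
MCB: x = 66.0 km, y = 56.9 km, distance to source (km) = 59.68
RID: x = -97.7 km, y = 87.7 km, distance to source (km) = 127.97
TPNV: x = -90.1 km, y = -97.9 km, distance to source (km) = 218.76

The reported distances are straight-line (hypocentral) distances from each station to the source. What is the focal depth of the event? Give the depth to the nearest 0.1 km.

z ≈ 34.1 km

Each station gives a sphere (x−x_i)² + (y−y_i)² + z² = d_i² (stations at z=0).
Subtracting the GSC sphere from MCB and RID: z² cancels, leaving linear equations in x and y:
168.8 x − 102.2 y = -4323.70
-158.6 x − 40.6 y = -7495.35
Solving: x ≈ 25.604, y ≈ 84.595 km (keep extra digits for the depth step; rounded: 25.6, 84.6).
Then from the GSC sphere: z² = 60.39² − (x + 18.4)² − (y − 108.0)² with x = 25.604, y = 84.595, so z ≈ 34.100 ≈ 34.1 km.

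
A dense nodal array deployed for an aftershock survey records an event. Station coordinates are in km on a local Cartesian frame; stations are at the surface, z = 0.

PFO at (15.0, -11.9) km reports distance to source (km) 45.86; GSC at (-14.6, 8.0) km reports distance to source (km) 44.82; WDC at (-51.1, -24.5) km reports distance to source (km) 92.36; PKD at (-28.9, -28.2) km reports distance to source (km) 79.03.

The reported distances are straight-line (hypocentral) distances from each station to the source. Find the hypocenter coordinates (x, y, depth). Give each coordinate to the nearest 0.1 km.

Each station gives a sphere (x−x_i)² + (y−y_i)² + z² = d_i² (stations at z=0).
Subtracting the PFO sphere from GSC and WDC: z² cancels, leaving linear equations in x and y:
-59.2 x + 39.8 y = 4.86
-132.2 x − 25.2 y = -3582.38
Solving: x ≈ 21.094, y ≈ 31.498 km (keep extra digits for the depth step; rounded: 21.1, 31.5).
Then from the PFO sphere: z² = 45.86² − (x − 15.0)² − (y + 11.9)² with x = 21.094, y = 31.498, so z ≈ 13.514 ≈ 13.5 km.

x ≈ 21.1 km, y ≈ 31.5 km, depth ≈ 13.5 km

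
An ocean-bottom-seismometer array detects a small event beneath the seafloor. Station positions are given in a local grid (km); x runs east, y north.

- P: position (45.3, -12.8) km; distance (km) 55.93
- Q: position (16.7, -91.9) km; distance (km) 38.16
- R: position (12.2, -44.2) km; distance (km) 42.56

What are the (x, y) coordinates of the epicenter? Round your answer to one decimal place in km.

(47.0, -68.7)

Circle about each station: (x − 45.3)² + (y + 12.8)² = 55.93²; (x − 16.7)² + (y + 91.9)² = 38.16²; (x − 12.2)² + (y + 44.2)² = 42.56².
Subtracting pairs of circle equations eliminates x²+y² and gives linear equations (the radical axes):
-57.2 x − 158.2 y = 8180.55
-66.2 x − 62.8 y = 1203.36
Solving the 2×2 system: x ≈ 47.0, y ≈ -68.7 km.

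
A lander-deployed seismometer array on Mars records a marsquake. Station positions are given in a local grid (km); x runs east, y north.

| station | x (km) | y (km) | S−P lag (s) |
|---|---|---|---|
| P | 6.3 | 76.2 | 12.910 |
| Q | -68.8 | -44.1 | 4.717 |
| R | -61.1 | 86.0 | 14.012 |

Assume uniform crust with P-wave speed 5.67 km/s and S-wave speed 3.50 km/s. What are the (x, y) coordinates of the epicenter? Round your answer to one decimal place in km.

Distance from S−P lag: d = Δt · v_P v_S / (v_P − v_S) = Δt · (5.67·3.50)/(5.67−3.50) ≈ 9.1452·Δt.
So d_P = 118.06, d_Q = 43.14, d_R = 128.14 km.
Circle about each station: (x − 6.3)² + (y − 76.2)² = 118.06²; (x + 68.8)² + (y + 44.1)² = 43.14²; (x + 61.1)² + (y − 86.0)² = 128.14².
Subtracting pairs of circle equations eliminates x²+y² and gives linear equations (the radical axes):
-150.2 x − 240.6 y = 12909.22
-134.8 x + 19.6 y = 2801.38
Solving the 2×2 system: x ≈ -26.2, y ≈ -37.3 km.
Check against P (with the unrounded x, y): √((x − 6.3)²+(y − 76.2)²) = 118.06 ≈ 118.06 km. ✓

-26.2 km east, -37.3 km north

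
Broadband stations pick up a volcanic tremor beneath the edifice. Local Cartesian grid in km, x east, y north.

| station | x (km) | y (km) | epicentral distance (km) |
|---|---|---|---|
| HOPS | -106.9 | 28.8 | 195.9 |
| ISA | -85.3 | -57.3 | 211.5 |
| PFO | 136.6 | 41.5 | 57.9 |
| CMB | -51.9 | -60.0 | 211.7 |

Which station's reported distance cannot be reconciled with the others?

Solve using three stations at a time. Using HOPS, ISA, PFO (subtract circle equations pairwise → linear system) gives (x, y) ≈ (85.1, 68.1).
Distances from that point to each station vs reported:
  HOPS: calculated 195.9 vs reported 195.9 → residual 0.0 km
  ISA: calculated 211.5 vs reported 211.5 → residual 0.0 km
  PFO: calculated 58.0 vs reported 57.9 → residual 0.1 km
  CMB: calculated 187.5 vs reported 211.7 → residual 24.2 km
HOPS, ISA, PFO are mutually consistent (residuals ≈ 0); CMB is off by 24.2 km.

CMB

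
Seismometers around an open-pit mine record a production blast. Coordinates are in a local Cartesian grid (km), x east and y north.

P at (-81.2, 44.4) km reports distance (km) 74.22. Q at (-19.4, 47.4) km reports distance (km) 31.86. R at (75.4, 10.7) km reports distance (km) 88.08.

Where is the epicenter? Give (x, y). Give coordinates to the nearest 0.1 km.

Circle about each station: (x + 81.2)² + (y − 44.4)² = 74.22²; (x + 19.4)² + (y − 47.4)² = 31.86²; (x − 75.4)² + (y − 10.7)² = 88.08².
Subtracting the P equation from the Q and R equations removes the quadratic terms:
123.6 x + 6.0 y = -1448.13
313.2 x − 67.4 y = -5014.63
Solving the 2×2 system: x ≈ -12.5, y ≈ 16.3 km.

-12.5 km east, 16.3 km north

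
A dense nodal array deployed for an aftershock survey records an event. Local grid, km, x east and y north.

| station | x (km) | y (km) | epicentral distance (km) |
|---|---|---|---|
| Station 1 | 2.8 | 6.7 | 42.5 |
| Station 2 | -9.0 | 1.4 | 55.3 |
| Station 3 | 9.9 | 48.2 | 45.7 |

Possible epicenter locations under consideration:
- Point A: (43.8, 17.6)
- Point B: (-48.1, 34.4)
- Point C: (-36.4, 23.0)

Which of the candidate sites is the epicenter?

Point A

For each candidate, compare |candidate − station| to the reported distance:
Point A: residuals Station 1 0.1, Station 2 0.1, Station 3 0.0 → max 0.1 km
Point B: residuals Station 1 15.4, Station 2 4.1, Station 3 13.9 → max 15.4 km
Point C: residuals Station 1 0.0, Station 2 20.4, Station 3 7.0 → max 20.4 km
Only Point A has all residuals ≈ 0.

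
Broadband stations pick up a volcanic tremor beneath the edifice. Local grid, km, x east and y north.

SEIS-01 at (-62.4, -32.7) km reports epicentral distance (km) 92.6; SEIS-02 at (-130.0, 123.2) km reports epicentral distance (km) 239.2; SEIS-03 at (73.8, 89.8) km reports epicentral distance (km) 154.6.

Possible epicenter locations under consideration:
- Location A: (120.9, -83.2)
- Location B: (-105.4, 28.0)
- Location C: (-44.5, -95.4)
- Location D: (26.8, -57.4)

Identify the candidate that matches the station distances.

For each candidate, compare |candidate − station| to the reported distance:
Location A: residuals SEIS-01 97.5, SEIS-02 85.7, SEIS-03 24.7 → max 97.5 km
Location B: residuals SEIS-01 18.2, SEIS-02 140.9, SEIS-03 35.0 → max 140.9 km
Location C: residuals SEIS-01 27.4, SEIS-02 4.5, SEIS-03 65.2 → max 65.2 km
Location D: residuals SEIS-01 0.0, SEIS-02 0.0, SEIS-03 0.1 → max 0.1 km
Only Location D has all residuals ≈ 0.

Location D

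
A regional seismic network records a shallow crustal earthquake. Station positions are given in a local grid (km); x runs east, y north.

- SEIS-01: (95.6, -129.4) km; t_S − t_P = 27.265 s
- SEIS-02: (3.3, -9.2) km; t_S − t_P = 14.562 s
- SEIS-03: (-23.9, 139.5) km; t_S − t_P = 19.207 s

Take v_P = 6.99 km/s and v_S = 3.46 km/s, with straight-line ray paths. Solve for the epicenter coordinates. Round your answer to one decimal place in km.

Distance from S−P lag: d = Δt · v_P v_S / (v_P − v_S) = Δt · (6.99·3.46)/(6.99−3.46) ≈ 6.8514·Δt.
So d_SEIS-01 = 186.80, d_SEIS-02 = 99.77, d_SEIS-03 = 131.59 km.
Circle about each station: (x − 95.6)² + (y + 129.4)² = 186.80²; (x − 3.3)² + (y + 9.2)² = 99.77²; (x + 23.9)² + (y − 139.5)² = 131.59².
Subtracting pairs of circle equations eliminates x²+y² and gives linear equations (the radical axes):
-184.6 x + 240.4 y = -848.00
-239.0 x + 537.8 y = 11726.05
Solving the 2×2 system: x ≈ 78.3, y ≈ 56.6 km.
Check against SEIS-01 (with the unrounded x, y): √((x − 95.6)²+(y + 129.4)²) = 186.81 ≈ 186.80 km. ✓

78.3 km east, 56.6 km north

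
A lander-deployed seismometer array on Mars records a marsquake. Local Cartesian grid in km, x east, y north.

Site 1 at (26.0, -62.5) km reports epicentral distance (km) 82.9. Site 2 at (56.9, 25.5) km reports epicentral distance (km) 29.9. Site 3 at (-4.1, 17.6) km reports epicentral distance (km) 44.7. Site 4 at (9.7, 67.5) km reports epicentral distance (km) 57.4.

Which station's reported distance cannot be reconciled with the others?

Site 2

Solve using three stations at a time. Using Site 1, Site 3, Site 4 (subtract circle equations pairwise → linear system) gives (x, y) ≈ (40.6, 19.1).
Distances from that point to each station vs reported:
  Site 1: calculated 82.9 vs reported 82.9 → residual 0.0 km
  Site 2: calculated 17.5 vs reported 29.9 → residual 12.4 km
  Site 3: calculated 44.7 vs reported 44.7 → residual 0.0 km
  Site 4: calculated 57.4 vs reported 57.4 → residual 0.0 km
Site 1, Site 3, Site 4 are mutually consistent (residuals ≈ 0); Site 2 is off by 12.4 km.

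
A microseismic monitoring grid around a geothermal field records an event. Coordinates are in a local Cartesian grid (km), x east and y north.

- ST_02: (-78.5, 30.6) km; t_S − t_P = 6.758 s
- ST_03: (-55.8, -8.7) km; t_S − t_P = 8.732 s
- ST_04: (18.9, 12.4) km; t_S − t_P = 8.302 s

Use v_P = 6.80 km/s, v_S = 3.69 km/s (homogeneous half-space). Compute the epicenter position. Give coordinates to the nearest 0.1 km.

x ≈ -30.9 km, y ≈ 57.2 km

Distance from S−P lag: d = Δt · v_P v_S / (v_P − v_S) = Δt · (6.80·3.69)/(6.80−3.69) ≈ 8.0682·Δt.
So d_ST_02 = 54.52, d_ST_03 = 70.45, d_ST_04 = 66.98 km.
Circle about each station: (x + 78.5)² + (y − 30.6)² = 54.52²; (x + 55.8)² + (y + 8.7)² = 70.45²; (x − 18.9)² + (y − 12.4)² = 66.98².
Subtracting the ST_02 equation from the ST_03 and ST_04 equations removes the quadratic terms:
45.4 x − 78.6 y = -5900.05
194.8 x − 36.4 y = -8101.53
Solving the 2×2 system: x ≈ -30.9, y ≈ 57.2 km.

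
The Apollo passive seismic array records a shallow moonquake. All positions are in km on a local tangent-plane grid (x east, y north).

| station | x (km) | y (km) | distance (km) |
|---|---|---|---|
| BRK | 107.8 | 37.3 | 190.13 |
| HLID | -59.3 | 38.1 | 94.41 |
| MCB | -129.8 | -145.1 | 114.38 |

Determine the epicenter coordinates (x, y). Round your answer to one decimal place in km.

(-57.7, -56.3)

Circle about each station: (x − 107.8)² + (y − 37.3)² = 190.13²; (x + 59.3)² + (y − 38.1)² = 94.41²; (x + 129.8)² + (y + 145.1)² = 114.38².
Subtracting pairs of circle equations eliminates x²+y² and gives linear equations (the radical axes):
-334.2 x + 1.6 y = 19192.14
-475.2 x − 364.8 y = 47956.55
Solving the 2×2 system: x ≈ -57.7, y ≈ -56.3 km.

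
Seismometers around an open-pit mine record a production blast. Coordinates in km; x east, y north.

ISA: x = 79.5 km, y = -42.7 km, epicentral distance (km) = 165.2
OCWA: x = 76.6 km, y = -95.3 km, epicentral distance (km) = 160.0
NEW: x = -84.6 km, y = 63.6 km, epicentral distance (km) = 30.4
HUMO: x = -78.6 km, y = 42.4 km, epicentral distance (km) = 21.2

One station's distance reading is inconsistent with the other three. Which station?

OCWA

Solve using three stations at a time. Using ISA, NEW, HUMO (subtract circle equations pairwise → linear system) gives (x, y) ≈ (-58.3, 48.4).
Distances from that point to each station vs reported:
  ISA: calculated 165.2 vs reported 165.2 → residual 0.0 km
  OCWA: calculated 197.1 vs reported 160.0 → residual 37.1 km
  NEW: calculated 30.4 vs reported 30.4 → residual 0.0 km
  HUMO: calculated 21.2 vs reported 21.2 → residual 0.0 km
ISA, NEW, HUMO are mutually consistent (residuals ≈ 0); OCWA is off by 37.1 km.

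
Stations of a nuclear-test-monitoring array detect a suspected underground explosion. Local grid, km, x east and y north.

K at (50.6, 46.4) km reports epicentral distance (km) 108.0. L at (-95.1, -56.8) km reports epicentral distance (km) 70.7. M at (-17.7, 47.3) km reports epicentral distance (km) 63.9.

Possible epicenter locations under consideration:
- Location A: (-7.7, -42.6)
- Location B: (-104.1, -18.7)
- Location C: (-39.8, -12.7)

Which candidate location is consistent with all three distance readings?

Location C

For each candidate, compare |candidate − station| to the reported distance:
Location A: residuals K 1.6, L 17.8, M 26.6 → max 26.6 km
Location B: residuals K 59.8, L 31.6, M 44.8 → max 59.8 km
Location C: residuals K 0.0, L 0.0, M 0.0 → max 0.0 km
Only Location C has all residuals ≈ 0.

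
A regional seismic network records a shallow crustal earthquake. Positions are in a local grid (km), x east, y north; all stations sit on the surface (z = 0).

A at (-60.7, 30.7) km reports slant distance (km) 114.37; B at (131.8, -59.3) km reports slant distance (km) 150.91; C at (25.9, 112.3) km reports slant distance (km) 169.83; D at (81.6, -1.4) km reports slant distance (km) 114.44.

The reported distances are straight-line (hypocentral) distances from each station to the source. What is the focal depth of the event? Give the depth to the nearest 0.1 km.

Each station gives a sphere (x−x_i)² + (y−y_i)² + z² = d_i² (stations at z=0).
Subtracting the A sphere from B and C: z² cancels, leaving linear equations in x and y:
385.0 x − 180.0 y = 6567.42
173.2 x + 163.2 y = -7106.61
Solving: x ≈ -2.206, y ≈ -41.204 km (keep extra digits for the depth step; rounded: -2.2, -41.2).
Then from the A sphere: z² = 114.37² − (x + 60.7)² − (y − 30.7)² with x = -2.206, y = -41.204, so z ≈ 66.998 ≈ 67.0 km.
Check against D (with the unrounded solution): distance 114.44 ≈ 114.44 km. ✓

depth ≈ 67.0 km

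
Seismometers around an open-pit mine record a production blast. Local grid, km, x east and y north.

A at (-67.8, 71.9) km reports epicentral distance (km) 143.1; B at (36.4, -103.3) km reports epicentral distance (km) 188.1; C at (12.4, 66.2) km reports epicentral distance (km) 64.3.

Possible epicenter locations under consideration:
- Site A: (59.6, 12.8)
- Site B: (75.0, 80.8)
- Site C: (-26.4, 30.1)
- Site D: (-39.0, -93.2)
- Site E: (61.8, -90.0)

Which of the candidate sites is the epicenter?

For each candidate, compare |candidate − station| to the reported distance:
Site A: residuals A 2.7, B 69.7, C 7.0 → max 69.7 km
Site B: residuals A 0.0, B 0.0, C 0.0 → max 0.0 km
Site C: residuals A 84.3, B 40.7, C 11.3 → max 84.3 km
Site D: residuals A 24.5, B 112.0, C 103.2 → max 112.0 km
Site E: residuals A 64.3, B 159.4, C 99.5 → max 159.4 km
Only Site B has all residuals ≈ 0.

Site B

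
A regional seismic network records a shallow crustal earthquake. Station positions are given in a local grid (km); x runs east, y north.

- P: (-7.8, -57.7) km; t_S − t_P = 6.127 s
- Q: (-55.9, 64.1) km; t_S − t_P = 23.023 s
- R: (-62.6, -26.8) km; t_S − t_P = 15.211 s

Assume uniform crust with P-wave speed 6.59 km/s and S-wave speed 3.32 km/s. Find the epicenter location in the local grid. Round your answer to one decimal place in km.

(33.0, -61.7)

Distance from S−P lag: d = Δt · v_P v_S / (v_P − v_S) = Δt · (6.59·3.32)/(6.59−3.32) ≈ 6.6908·Δt.
So d_P = 40.99, d_Q = 154.04, d_R = 101.77 km.
Circle about each station: (x + 7.8)² + (y + 57.7)² = 40.99²; (x + 55.9)² + (y − 64.1)² = 154.04²; (x + 62.6)² + (y + 26.8)² = 101.77².
Subtracting the P equation from the Q and R equations removes the quadratic terms:
-96.2 x + 243.6 y = -18204.65
-109.6 x + 61.8 y = -7430.08
Solving the 2×2 system: x ≈ 33.0, y ≈ -61.7 km.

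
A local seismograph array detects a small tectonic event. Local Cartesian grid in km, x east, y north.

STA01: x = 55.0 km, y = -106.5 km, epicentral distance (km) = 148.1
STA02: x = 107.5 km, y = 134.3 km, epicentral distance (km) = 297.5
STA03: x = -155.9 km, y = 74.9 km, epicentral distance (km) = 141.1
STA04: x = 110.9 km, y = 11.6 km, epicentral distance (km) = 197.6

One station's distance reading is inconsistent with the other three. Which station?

Solve using three stations at a time. Using STA01, STA03, STA04 (subtract circle equations pairwise → linear system) gives (x, y) ≈ (-78.9, -43.3).
Distances from that point to each station vs reported:
  STA01: calculated 148.1 vs reported 148.1 → residual 0.0 km
  STA02: calculated 257.5 vs reported 297.5 → residual 40.0 km
  STA03: calculated 141.1 vs reported 141.1 → residual 0.0 km
  STA04: calculated 197.6 vs reported 197.6 → residual 0.0 km
STA01, STA03, STA04 are mutually consistent (residuals ≈ 0); STA02 is off by 40.0 km.

STA02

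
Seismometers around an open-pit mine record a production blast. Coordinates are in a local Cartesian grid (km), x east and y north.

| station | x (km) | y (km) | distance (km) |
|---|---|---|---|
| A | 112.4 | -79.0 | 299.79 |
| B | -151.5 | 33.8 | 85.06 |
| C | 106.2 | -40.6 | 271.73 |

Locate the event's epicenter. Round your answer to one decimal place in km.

Circle about each station: (x − 112.4)² + (y + 79.0)² = 299.79²; (x + 151.5)² + (y − 33.8)² = 85.06²; (x − 106.2)² + (y + 40.6)² = 271.73².
Subtracting the A equation from the B and C equations removes the quadratic terms:
-527.8 x + 225.6 y = 87858.77
-12.4 x + 76.8 y = 10088.89
Solving the 2×2 system: x ≈ -118.5, y ≈ 112.2 km.
Check against A (with the unrounded x, y): √((x − 112.4)²+(y + 79.0)²) = 299.80 ≈ 299.79 km. ✓

x ≈ -118.5 km, y ≈ 112.2 km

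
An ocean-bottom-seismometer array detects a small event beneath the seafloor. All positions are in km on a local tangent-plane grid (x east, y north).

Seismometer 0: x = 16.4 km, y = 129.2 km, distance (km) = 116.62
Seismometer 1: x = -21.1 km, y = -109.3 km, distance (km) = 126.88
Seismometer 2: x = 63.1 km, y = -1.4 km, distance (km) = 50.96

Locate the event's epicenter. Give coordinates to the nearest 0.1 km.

Circle about each station: (x − 16.4)² + (y − 129.2)² = 116.62²; (x + 21.1)² + (y + 109.3)² = 126.88²; (x − 63.1)² + (y + 1.4)² = 50.96².
Subtracting the Seismometer 0 equation from the Seismometer 1 and Seismometer 2 equations removes the quadratic terms:
-75.0 x − 477.0 y = -7068.21
93.4 x − 261.2 y = -1974.73
Solving the 2×2 system: x ≈ 14.1, y ≈ 12.6 km.
Check against Seismometer 0 (with the unrounded x, y): √((x − 16.4)²+(y − 129.2)²) = 116.62 ≈ 116.62 km. ✓

14.1 km east, 12.6 km north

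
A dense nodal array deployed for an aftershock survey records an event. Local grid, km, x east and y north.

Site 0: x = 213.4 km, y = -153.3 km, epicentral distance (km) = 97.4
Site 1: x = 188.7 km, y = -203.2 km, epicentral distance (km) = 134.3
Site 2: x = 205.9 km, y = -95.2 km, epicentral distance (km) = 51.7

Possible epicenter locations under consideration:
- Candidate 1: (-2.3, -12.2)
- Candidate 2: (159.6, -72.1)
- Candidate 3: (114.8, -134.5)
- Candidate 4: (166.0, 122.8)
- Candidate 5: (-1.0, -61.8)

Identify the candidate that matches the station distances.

Candidate 2

For each candidate, compare |candidate − station| to the reported distance:
Candidate 1: residuals Site 0 160.4, Site 1 135.8, Site 2 172.4 → max 172.4 km
Candidate 2: residuals Site 0 0.0, Site 1 0.0, Site 2 0.0 → max 0.0 km
Candidate 3: residuals Site 0 3.0, Site 1 33.4, Site 2 47.5 → max 47.5 km
Candidate 4: residuals Site 0 182.7, Site 1 192.5, Site 2 169.9 → max 192.5 km
Candidate 5: residuals Site 0 135.7, Site 1 102.3, Site 2 157.9 → max 157.9 km
Only Candidate 2 has all residuals ≈ 0.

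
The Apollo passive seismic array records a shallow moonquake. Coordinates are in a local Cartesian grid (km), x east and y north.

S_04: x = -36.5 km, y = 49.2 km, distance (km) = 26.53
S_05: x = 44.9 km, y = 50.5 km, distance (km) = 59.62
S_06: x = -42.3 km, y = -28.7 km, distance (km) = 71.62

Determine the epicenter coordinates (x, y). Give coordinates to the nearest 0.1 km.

-13.1 km east, 36.7 km north

Circle about each station: (x + 36.5)² + (y − 49.2)² = 26.53²; (x − 44.9)² + (y − 50.5)² = 59.62²; (x + 42.3)² + (y + 28.7)² = 71.62².
Subtracting the S_04 equation from the S_05 and S_06 equations removes the quadratic terms:
162.8 x + 2.6 y = -2037.33
-11.6 x − 155.8 y = -5565.49
Solving the 2×2 system: x ≈ -13.1, y ≈ 36.7 km.
Check against S_04 (with the unrounded x, y): √((x + 36.5)²+(y − 49.2)²) = 26.53 ≈ 26.53 km. ✓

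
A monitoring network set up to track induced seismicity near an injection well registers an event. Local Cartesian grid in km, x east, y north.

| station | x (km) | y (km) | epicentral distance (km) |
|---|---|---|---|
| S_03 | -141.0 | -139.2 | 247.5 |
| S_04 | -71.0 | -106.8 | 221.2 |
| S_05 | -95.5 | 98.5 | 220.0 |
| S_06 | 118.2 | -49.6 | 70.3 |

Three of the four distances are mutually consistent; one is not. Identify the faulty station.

Solve using three stations at a time. Using S_04, S_05, S_06 (subtract circle equations pairwise → linear system) gives (x, y) ≈ (110.1, 20.2).
Distances from that point to each station vs reported:
  S_03: calculated 297.4 vs reported 247.5 → residual 49.9 km
  S_04: calculated 221.2 vs reported 221.2 → residual 0.0 km
  S_05: calculated 220.0 vs reported 220.0 → residual 0.0 km
  S_06: calculated 70.3 vs reported 70.3 → residual 0.0 km
S_04, S_05, S_06 are mutually consistent (residuals ≈ 0); S_03 is off by 49.9 km.

S_03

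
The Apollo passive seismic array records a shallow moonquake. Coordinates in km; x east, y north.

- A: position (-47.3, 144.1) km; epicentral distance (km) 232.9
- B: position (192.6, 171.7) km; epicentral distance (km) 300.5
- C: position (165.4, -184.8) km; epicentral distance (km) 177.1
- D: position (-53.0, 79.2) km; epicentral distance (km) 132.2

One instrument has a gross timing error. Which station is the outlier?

Solve using three stations at a time. Using A, B, C (subtract circle equations pairwise → linear system) gives (x, y) ≈ (24.6, -77.4).
Distances from that point to each station vs reported:
  A: calculated 232.9 vs reported 232.9 → residual 0.0 km
  B: calculated 300.5 vs reported 300.5 → residual 0.0 km
  C: calculated 177.1 vs reported 177.1 → residual 0.0 km
  D: calculated 174.8 vs reported 132.2 → residual 42.6 km
A, B, C are mutually consistent (residuals ≈ 0); D is off by 42.6 km.

D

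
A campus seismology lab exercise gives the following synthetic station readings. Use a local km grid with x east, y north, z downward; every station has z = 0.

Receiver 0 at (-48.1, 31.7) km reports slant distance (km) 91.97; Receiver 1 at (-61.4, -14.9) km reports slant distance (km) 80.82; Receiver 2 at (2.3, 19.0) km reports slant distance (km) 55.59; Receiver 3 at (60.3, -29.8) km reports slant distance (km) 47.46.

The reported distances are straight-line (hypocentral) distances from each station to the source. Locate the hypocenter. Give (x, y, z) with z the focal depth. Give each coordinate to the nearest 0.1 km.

x ≈ 15.8 km, y ≈ -32.4 km, depth ≈ 16.3 km

Each station gives a sphere (x−x_i)² + (y−y_i)² + z² = d_i² (stations at z=0).
Subtracting the Receiver 0 sphere from Receiver 1 and Receiver 2: z² cancels, leaving linear equations in x and y:
-26.6 x − 93.2 y = 2600.08
100.8 x − 25.4 y = 2416.02
Solving: x ≈ 15.802, y ≈ -32.408 km (keep extra digits for the depth step; rounded: 15.8, -32.4).
Then from the Receiver 0 sphere: z² = 91.97² − (x + 48.1)² − (y − 31.7)² with x = 15.802, y = -32.408, so z ≈ 16.284 ≈ 16.3 km.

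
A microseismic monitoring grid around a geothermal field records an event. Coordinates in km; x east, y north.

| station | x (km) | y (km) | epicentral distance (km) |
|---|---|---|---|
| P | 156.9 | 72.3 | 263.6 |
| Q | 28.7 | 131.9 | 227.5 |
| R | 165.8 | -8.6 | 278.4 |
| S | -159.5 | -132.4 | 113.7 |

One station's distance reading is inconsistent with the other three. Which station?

R

Solve using three stations at a time. Using P, Q, S (subtract circle equations pairwise → linear system) gives (x, y) ≈ (-59.9, -77.6).
Distances from that point to each station vs reported:
  P: calculated 263.6 vs reported 263.6 → residual 0.0 km
  Q: calculated 227.5 vs reported 227.5 → residual 0.0 km
  R: calculated 236.0 vs reported 278.4 → residual 42.4 km
  S: calculated 113.7 vs reported 113.7 → residual 0.0 km
P, Q, S are mutually consistent (residuals ≈ 0); R is off by 42.4 km.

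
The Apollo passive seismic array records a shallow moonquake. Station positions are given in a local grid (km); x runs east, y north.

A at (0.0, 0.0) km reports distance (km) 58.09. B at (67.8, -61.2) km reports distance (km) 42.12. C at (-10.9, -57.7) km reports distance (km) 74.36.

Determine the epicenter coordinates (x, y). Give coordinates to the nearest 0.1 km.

54.0 km east, -21.4 km north

Circle about each station: x² + y² = 58.09²; (x − 67.8)² + (y + 61.2)² = 42.12²; (x + 10.9)² + (y + 57.7)² = 74.36².
Subtracting pairs of circle equations eliminates x²+y² and gives linear equations (the radical axes):
135.6 x − 122.4 y = 9942.63
-21.8 x − 115.4 y = 1293.14
Solving the 2×2 system: x ≈ 54.0, y ≈ -21.4 km.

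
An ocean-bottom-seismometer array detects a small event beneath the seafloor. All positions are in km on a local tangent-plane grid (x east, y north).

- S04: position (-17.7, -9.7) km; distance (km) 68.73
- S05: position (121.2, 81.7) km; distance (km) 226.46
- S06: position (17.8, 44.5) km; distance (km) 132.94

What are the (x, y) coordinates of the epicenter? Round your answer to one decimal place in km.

(-44.0, -73.2)

Circle about each station: (x + 17.7)² + (y + 9.7)² = 68.73²; (x − 121.2)² + (y − 81.7)² = 226.46²; (x − 17.8)² + (y − 44.5)² = 132.94².
Subtracting the S04 equation from the S05 and S06 equations removes the quadratic terms:
277.8 x + 182.8 y = -25603.37
71.0 x + 108.4 y = -11059.52
Solving the 2×2 system: x ≈ -44.0, y ≈ -73.2 km.
Check against S04 (with the unrounded x, y): √((x + 17.7)²+(y + 9.7)²) = 68.74 ≈ 68.73 km. ✓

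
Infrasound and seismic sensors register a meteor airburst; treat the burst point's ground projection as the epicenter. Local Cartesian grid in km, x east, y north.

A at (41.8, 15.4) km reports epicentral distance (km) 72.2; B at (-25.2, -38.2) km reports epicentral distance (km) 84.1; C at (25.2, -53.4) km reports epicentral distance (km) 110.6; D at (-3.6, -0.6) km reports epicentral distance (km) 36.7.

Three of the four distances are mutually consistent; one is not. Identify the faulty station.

D

Solve using three stations at a time. Using A, B, C (subtract circle equations pairwise → linear system) gives (x, y) ≈ (-23.6, 45.8).
Distances from that point to each station vs reported:
  A: calculated 72.1 vs reported 72.2 → residual 0.1 km
  B: calculated 84.0 vs reported 84.1 → residual 0.1 km
  C: calculated 110.5 vs reported 110.6 → residual 0.1 km
  D: calculated 50.5 vs reported 36.7 → residual 13.8 km
A, B, C are mutually consistent (residuals ≈ 0); D is off by 13.8 km.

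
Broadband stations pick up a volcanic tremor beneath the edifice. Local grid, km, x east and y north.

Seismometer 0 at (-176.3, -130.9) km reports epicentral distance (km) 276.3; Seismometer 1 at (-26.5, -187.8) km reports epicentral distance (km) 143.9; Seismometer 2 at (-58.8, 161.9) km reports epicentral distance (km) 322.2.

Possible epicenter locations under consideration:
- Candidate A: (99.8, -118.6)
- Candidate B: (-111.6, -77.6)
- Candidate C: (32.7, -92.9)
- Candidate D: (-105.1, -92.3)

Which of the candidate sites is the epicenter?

For each candidate, compare |candidate − station| to the reported distance:
Candidate A: residuals Seismometer 0 0.1, Seismometer 1 0.1, Seismometer 2 0.0 → max 0.1 km
Candidate B: residuals Seismometer 0 192.5, Seismometer 1 4.7, Seismometer 2 76.9 → max 192.5 km
Candidate C: residuals Seismometer 0 63.9, Seismometer 1 32.0, Seismometer 2 51.5 → max 63.9 km
Candidate D: residuals Seismometer 0 195.3, Seismometer 1 20.2, Seismometer 2 63.8 → max 195.3 km
Only Candidate A has all residuals ≈ 0.

Candidate A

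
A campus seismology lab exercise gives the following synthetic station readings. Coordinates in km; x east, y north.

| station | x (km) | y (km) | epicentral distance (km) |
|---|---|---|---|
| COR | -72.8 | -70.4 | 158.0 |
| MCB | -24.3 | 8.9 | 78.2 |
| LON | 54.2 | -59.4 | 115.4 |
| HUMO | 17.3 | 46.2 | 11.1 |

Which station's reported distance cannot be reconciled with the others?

MCB

Solve using three stations at a time. Using COR, LON, HUMO (subtract circle equations pairwise → linear system) gives (x, y) ≈ (26.4, 52.6).
Distances from that point to each station vs reported:
  COR: calculated 158.0 vs reported 158.0 → residual 0.0 km
  MCB: calculated 66.9 vs reported 78.2 → residual 11.3 km
  LON: calculated 115.4 vs reported 115.4 → residual 0.0 km
  HUMO: calculated 11.1 vs reported 11.1 → residual 0.0 km
COR, LON, HUMO are mutually consistent (residuals ≈ 0); MCB is off by 11.3 km.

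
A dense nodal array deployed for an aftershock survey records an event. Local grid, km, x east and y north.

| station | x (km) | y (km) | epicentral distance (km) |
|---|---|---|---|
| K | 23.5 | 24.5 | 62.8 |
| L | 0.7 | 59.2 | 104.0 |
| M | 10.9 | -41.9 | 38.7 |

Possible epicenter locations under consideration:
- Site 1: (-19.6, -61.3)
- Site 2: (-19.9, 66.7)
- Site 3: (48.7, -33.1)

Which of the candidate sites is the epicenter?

For each candidate, compare |candidate − station| to the reported distance:
Site 1: residuals K 33.2, L 18.2, M 2.6 → max 33.2 km
Site 2: residuals K 2.3, L 82.1, M 74.2 → max 82.1 km
Site 3: residuals K 0.1, L 0.0, M 0.1 → max 0.1 km
Only Site 3 has all residuals ≈ 0.

Site 3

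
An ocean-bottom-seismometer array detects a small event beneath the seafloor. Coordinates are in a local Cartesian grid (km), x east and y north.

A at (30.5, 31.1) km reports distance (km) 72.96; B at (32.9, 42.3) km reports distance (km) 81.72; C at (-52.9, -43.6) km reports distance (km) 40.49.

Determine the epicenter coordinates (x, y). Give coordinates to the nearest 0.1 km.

Circle about each station: (x − 30.5)² + (y − 31.1)² = 72.96²; (x − 32.9)² + (y − 42.3)² = 81.72²; (x + 52.9)² + (y + 43.6)² = 40.49².
Subtracting the A equation from the B and C equations removes the quadratic terms:
4.8 x + 22.4 y = -380.76
-166.8 x − 149.4 y = 6485.63
Solving the 2×2 system: x ≈ -29.3, y ≈ -10.7 km.

(-29.3, -10.7)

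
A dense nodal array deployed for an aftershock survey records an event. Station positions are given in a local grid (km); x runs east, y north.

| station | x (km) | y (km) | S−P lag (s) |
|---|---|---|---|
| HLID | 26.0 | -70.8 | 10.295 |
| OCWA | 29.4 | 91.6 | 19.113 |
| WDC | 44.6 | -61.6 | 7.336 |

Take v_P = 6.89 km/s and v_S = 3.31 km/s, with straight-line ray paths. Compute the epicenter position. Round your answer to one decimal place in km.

70.8 km east, -22.9 km north

Distance from S−P lag: d = Δt · v_P v_S / (v_P − v_S) = Δt · (6.89·3.31)/(6.89−3.31) ≈ 6.3704·Δt.
So d_HLID = 65.58, d_OCWA = 121.76, d_WDC = 46.73 km.
Circle about each station: (x − 26.0)² + (y + 70.8)² = 65.58²; (x − 29.4)² + (y − 91.6)² = 121.76²; (x − 44.6)² + (y + 61.6)² = 46.73².
Subtracting the HLID equation from the OCWA and WDC equations removes the quadratic terms:
6.8 x + 324.8 y = -6958.48
37.2 x + 18.4 y = 2212.12
Solving the 2×2 system: x ≈ 70.8, y ≈ -22.9 km.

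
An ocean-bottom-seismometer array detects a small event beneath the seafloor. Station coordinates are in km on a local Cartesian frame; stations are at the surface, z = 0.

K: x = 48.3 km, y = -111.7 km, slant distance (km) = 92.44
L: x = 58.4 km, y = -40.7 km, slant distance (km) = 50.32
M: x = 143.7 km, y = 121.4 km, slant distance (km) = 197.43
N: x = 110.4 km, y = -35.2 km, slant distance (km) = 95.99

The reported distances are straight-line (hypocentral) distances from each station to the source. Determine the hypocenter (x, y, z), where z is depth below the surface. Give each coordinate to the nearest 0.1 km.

(19.2, -29.0, 29.3)

Each station gives a sphere (x−x_i)² + (y−y_i)² + z² = d_i² (stations at z=0).
Subtracting the K sphere from L and M: z² cancels, leaving linear equations in x and y:
20.2 x + 142.0 y = -3729.68
190.8 x + 466.2 y = -9855.58
Solving: x ≈ 19.194, y ≈ -28.996 km (keep extra digits for the depth step; rounded: 19.2, -29.0).
Then from the K sphere: z² = 92.44² − (x − 48.3)² − (y + 111.7)² with x = 19.194, y = -28.996, so z ≈ 29.292 ≈ 29.3 km.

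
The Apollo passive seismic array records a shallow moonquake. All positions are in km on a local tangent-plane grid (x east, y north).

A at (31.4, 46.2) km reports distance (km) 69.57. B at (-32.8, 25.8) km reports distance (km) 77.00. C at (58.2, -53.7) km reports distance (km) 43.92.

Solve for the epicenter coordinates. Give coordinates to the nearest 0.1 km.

Circle about each station: (x − 31.4)² + (y − 46.2)² = 69.57²; (x + 32.8)² + (y − 25.8)² = 77.00²; (x − 58.2)² + (y + 53.7)² = 43.92².
Subtracting the A equation from the B and C equations removes the quadratic terms:
-128.4 x − 40.8 y = -2467.94
53.6 x − 199.8 y = 6061.55
Solving the 2×2 system: x ≈ 26.6, y ≈ -23.2 km.
Check against A (with the unrounded x, y): √((x − 31.4)²+(y − 46.2)²) = 69.57 ≈ 69.57 km. ✓

(26.6, -23.2)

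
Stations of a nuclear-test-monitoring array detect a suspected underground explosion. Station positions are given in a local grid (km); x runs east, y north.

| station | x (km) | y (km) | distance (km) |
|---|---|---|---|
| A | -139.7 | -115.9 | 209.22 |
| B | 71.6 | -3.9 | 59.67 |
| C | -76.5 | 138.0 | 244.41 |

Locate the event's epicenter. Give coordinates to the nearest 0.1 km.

x ≈ 62.7 km, y ≈ -62.9 km

Circle about each station: (x + 139.7)² + (y + 115.9)² = 209.22²; (x − 71.6)² + (y + 3.9)² = 59.67²; (x + 76.5)² + (y − 138.0)² = 244.41².
Subtracting the A equation from the B and C equations removes the quadratic terms:
422.6 x + 224.0 y = 12405.37
126.4 x + 507.8 y = -24015.89
Solving the 2×2 system: x ≈ 62.7, y ≈ -62.9 km.
Check against A (with the unrounded x, y): √((x + 139.7)²+(y + 115.9)²) = 209.22 ≈ 209.22 km. ✓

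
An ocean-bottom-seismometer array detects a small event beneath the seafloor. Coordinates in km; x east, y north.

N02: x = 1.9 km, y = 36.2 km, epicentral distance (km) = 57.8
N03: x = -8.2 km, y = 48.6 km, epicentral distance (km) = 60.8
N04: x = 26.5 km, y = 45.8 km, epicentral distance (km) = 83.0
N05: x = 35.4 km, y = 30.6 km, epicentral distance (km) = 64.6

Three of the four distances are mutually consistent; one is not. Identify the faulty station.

Solve using three stations at a time. Using N02, N03, N04 (subtract circle equations pairwise → linear system) gives (x, y) ≈ (-40.9, -2.7).
Distances from that point to each station vs reported:
  N02: calculated 57.8 vs reported 57.8 → residual 0.0 km
  N03: calculated 60.8 vs reported 60.8 → residual 0.0 km
  N04: calculated 83.0 vs reported 83.0 → residual 0.0 km
  N05: calculated 83.2 vs reported 64.6 → residual 18.6 km
N02, N03, N04 are mutually consistent (residuals ≈ 0); N05 is off by 18.6 km.

N05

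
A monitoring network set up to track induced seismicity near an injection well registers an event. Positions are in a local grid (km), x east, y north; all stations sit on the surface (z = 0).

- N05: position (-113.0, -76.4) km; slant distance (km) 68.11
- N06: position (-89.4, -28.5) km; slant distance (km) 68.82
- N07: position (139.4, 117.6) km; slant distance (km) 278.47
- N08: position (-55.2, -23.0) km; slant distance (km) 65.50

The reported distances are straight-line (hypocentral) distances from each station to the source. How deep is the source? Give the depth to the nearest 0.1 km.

40.0 km

Each station gives a sphere (x−x_i)² + (y−y_i)² + z² = d_i² (stations at z=0).
Subtracting the N05 sphere from N06 and N07: z² cancels, leaving linear equations in x and y:
47.2 x + 95.8 y = -9898.57
504.8 x + 388.0 y = -58250.41
Solving: x ≈ -57.902, y ≈ -74.797 km (keep extra digits for the depth step; rounded: -57.9, -74.8).
Then from the N05 sphere: z² = 68.11² − (x + 113.0)² − (y + 76.4)² with x = -57.902, y = -74.797, so z ≈ 40.008 ≈ 40.0 km.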